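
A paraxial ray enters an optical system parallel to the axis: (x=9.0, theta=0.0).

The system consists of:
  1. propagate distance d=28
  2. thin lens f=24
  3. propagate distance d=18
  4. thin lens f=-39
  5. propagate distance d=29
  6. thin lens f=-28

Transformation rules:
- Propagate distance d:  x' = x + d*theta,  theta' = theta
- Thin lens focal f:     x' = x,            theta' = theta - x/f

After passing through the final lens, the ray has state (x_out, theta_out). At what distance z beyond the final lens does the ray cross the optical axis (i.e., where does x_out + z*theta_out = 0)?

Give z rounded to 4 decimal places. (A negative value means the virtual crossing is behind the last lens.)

Answer: -12.2914

Derivation:
Initial: x=9.0000 theta=0.0000
After 1 (propagate distance d=28): x=9.0000 theta=0.0000
After 2 (thin lens f=24): x=9.0000 theta=-0.3750
After 3 (propagate distance d=18): x=2.2500 theta=-0.3750
After 4 (thin lens f=-39): x=2.2500 theta=-33/104 (≈-0.3173)
After 5 (propagate distance d=29): x=-723/104 (≈-6.9519) theta=-33/104 (≈-0.3173)
After 6 (thin lens f=-28): x=-723/104 (≈-6.9519) theta=-1647/2912 (≈-0.5656)
z_focus = -x_out/theta_out = -(-723/104)/(-1647/2912) = -6748/549 ≈ -12.2914
Rounded to 4 decimal places: z = -12.2914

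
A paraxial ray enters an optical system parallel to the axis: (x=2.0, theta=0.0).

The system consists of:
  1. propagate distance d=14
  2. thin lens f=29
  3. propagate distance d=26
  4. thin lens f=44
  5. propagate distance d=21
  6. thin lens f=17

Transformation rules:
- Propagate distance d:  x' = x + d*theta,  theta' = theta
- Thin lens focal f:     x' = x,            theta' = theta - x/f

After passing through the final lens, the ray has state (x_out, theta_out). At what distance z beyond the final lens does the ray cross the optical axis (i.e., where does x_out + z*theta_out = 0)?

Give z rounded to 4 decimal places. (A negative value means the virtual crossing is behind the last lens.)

Initial: x=2.0000 theta=0.0000
After 1 (propagate distance d=14): x=2.0000 theta=0.0000
After 2 (thin lens f=29): x=2.0000 theta=-2/29 (≈-0.0690)
After 3 (propagate distance d=26): x=6/29 (≈0.2069) theta=-2/29 (≈-0.0690)
After 4 (thin lens f=44): x=6/29 (≈0.2069) theta=-47/638 (≈-0.0737)
After 5 (propagate distance d=21): x=-855/638 (≈-1.3401) theta=-47/638 (≈-0.0737)
After 6 (thin lens f=17): x=-855/638 (≈-1.3401) theta=28/5423 (≈0.0052)
z_focus = -x_out/theta_out = -(-855/638)/(28/5423) = 14535/56 ≈ 259.5536
Rounded to 4 decimal places: z = 259.5536

Answer: 259.5536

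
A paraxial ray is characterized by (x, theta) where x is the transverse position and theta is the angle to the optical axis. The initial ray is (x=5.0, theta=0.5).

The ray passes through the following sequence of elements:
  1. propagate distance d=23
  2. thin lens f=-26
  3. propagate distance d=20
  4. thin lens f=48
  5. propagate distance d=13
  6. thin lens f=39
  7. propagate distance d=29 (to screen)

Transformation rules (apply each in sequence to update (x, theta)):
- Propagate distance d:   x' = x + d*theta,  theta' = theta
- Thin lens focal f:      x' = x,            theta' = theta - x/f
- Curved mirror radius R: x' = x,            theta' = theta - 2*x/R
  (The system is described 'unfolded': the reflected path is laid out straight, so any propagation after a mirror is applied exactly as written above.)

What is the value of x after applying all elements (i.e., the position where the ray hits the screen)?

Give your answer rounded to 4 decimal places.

Initial: x=5.0000 theta=0.5000
After 1 (propagate distance d=23): x=16.5000 theta=0.5000
After 2 (thin lens f=-26): x=16.5000 theta=59/52 (≈1.1346)
After 3 (propagate distance d=20): x=1019/26 (≈39.1923) theta=59/52 (≈1.1346)
After 4 (thin lens f=48): x=1019/26 (≈39.1923) theta=397/1248 (≈0.3181)
After 5 (propagate distance d=13): x=54073/1248 (≈43.3277) theta=397/1248 (≈0.3181)
After 6 (thin lens f=39): x=54073/1248 (≈43.3277) theta=-19295/24336 (≈-0.7929)
After 7 (propagate distance d=29 (to screen)): x=989737/48672 (≈20.3348) theta=-19295/24336 (≈-0.7929)
Rounded to 4 decimal places: x = 20.3348

Answer: 20.3348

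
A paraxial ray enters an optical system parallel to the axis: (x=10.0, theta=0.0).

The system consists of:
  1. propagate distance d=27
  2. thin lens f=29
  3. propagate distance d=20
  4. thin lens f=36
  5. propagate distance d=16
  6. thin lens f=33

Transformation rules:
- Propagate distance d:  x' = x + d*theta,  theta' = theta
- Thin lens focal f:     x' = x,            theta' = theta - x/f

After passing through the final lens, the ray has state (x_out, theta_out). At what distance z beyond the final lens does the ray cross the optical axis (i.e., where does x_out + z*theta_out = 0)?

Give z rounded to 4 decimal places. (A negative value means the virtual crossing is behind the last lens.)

Answer: -12.0000

Derivation:
Initial: x=10.0000 theta=0.0000
After 1 (propagate distance d=27): x=10.0000 theta=0.0000
After 2 (thin lens f=29): x=10.0000 theta=-10/29 (≈-0.3448)
After 3 (propagate distance d=20): x=90/29 (≈3.1034) theta=-10/29 (≈-0.3448)
After 4 (thin lens f=36): x=90/29 (≈3.1034) theta=-25/58 (≈-0.4310)
After 5 (propagate distance d=16): x=-110/29 (≈-3.7931) theta=-25/58 (≈-0.4310)
After 6 (thin lens f=33): x=-110/29 (≈-3.7931) theta=-55/174 (≈-0.3161)
z_focus = -x_out/theta_out = -(-110/29)/(-55/174) = -12.0000
Rounded to 4 decimal places: z = -12.0000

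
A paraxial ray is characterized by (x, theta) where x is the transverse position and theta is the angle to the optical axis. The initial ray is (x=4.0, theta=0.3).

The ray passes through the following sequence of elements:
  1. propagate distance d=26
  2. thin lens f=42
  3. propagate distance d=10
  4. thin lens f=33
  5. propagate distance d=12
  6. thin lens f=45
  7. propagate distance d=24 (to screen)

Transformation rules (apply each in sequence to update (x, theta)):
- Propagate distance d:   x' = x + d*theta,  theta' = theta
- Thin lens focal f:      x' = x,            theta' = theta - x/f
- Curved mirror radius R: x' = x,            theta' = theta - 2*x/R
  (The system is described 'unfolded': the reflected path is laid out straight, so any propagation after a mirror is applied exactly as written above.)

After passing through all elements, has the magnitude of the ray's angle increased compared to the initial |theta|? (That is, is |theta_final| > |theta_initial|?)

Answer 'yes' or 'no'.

Initial: x=4.0000 theta=0.3000
After 1 (propagate distance d=26): x=11.8000 theta=0.3000
After 2 (thin lens f=42): x=11.8000 theta=2/105 (≈0.0190)
After 3 (propagate distance d=10): x=1259/105 (≈11.9905) theta=2/105 (≈0.0190)
After 4 (thin lens f=33): x=1259/105 (≈11.9905) theta=-1193/3465 (≈-0.3443)
After 5 (propagate distance d=12): x=9077/1155 (≈7.8589) theta=-1193/3465 (≈-0.3443)
After 6 (thin lens f=45): x=9077/1155 (≈7.8589) theta=-2452/4725 (≈-0.5189)
After 7 (propagate distance d=24 (to screen)): x=-79621/17325 (≈-4.5957) theta=-2452/4725 (≈-0.5189)
|theta_initial|=0.3000 |theta_final|=2452/4725 (≈0.5189) -> increased

Answer: yes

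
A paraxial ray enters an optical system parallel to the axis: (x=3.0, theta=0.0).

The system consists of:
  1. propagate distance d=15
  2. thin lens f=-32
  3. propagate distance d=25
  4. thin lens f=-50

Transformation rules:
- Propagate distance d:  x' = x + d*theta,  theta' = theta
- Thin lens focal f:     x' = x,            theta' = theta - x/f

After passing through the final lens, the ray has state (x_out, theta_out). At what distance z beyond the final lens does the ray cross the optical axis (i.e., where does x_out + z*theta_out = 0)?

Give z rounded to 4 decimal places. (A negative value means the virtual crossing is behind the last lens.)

Initial: x=3.0000 theta=0.0000
After 1 (propagate distance d=15): x=3.0000 theta=0.0000
After 2 (thin lens f=-32): x=3.0000 theta=3/32 (≈0.0938)
After 3 (propagate distance d=25): x=171/32 (≈5.3438) theta=3/32 (≈0.0938)
After 4 (thin lens f=-50): x=171/32 (≈5.3438) theta=321/1600 (≈0.2006)
z_focus = -x_out/theta_out = -(171/32)/(321/1600) = -2850/107 ≈ -26.6355
Rounded to 4 decimal places: z = -26.6355

Answer: -26.6355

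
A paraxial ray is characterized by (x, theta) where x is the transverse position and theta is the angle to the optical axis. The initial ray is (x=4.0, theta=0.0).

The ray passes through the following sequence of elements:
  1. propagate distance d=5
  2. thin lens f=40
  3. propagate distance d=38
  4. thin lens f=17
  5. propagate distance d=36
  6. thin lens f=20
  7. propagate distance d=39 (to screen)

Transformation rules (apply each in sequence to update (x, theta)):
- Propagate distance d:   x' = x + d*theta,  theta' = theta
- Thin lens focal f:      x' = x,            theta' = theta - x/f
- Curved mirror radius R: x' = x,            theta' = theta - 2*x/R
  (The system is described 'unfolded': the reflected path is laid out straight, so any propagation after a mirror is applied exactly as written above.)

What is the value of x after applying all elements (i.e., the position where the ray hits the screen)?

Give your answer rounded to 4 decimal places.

Answer: -0.7265

Derivation:
Initial: x=4.0000 theta=0.0000
After 1 (propagate distance d=5): x=4.0000 theta=0.0000
After 2 (thin lens f=40): x=4.0000 theta=-0.1000
After 3 (propagate distance d=38): x=0.2000 theta=-0.1000
After 4 (thin lens f=17): x=0.2000 theta=-19/170 (≈-0.1118)
After 5 (propagate distance d=36): x=-65/17 (≈-3.8235) theta=-19/170 (≈-0.1118)
After 6 (thin lens f=20): x=-65/17 (≈-3.8235) theta=27/340 (≈0.0794)
After 7 (propagate distance d=39 (to screen)): x=-247/340 (≈-0.7265) theta=27/340 (≈0.0794)
Rounded to 4 decimal places: x = -0.7265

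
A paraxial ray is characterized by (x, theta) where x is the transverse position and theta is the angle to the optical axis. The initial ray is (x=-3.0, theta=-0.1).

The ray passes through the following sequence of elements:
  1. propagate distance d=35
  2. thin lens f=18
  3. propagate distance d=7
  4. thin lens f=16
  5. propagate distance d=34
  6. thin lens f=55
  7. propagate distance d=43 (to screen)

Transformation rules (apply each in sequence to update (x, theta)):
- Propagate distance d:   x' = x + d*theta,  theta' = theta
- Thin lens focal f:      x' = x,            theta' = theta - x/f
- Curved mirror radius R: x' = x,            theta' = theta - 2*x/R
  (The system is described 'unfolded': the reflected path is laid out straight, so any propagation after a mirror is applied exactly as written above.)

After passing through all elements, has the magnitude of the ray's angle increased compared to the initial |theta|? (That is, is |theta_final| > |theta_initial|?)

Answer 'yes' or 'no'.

Initial: x=-3.0000 theta=-0.1000
After 1 (propagate distance d=35): x=-6.5000 theta=-0.1000
After 2 (thin lens f=18): x=-6.5000 theta=47/180 (≈0.2611)
After 3 (propagate distance d=7): x=-841/180 (≈-4.6722) theta=47/180 (≈0.2611)
After 4 (thin lens f=16): x=-841/180 (≈-4.6722) theta=177/320 (≈0.5531)
After 5 (propagate distance d=34): x=20353/1440 (≈14.1340) theta=177/320 (≈0.5531)
After 6 (thin lens f=55): x=20353/1440 (≈14.1340) theta=46909/158400 (≈0.2961)
After 7 (propagate distance d=43 (to screen)): x=1418639/52800 (≈26.8682) theta=46909/158400 (≈0.2961)
|theta_initial|=0.1000 |theta_final|=46909/158400 (≈0.2961) -> increased

Answer: yes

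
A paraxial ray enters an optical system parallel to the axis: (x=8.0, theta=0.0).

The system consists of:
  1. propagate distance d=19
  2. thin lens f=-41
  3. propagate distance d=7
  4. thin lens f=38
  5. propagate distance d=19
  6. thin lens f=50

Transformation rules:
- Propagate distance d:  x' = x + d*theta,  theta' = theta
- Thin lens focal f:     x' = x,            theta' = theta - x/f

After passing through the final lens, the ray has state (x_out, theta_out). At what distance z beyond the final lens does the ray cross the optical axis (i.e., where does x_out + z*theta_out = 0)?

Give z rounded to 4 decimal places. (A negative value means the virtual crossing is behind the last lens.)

Answer: 38.2849

Derivation:
Initial: x=8.0000 theta=0.0000
After 1 (propagate distance d=19): x=8.0000 theta=0.0000
After 2 (thin lens f=-41): x=8.0000 theta=8/41 (≈0.1951)
After 3 (propagate distance d=7): x=384/41 (≈9.3659) theta=8/41 (≈0.1951)
After 4 (thin lens f=38): x=384/41 (≈9.3659) theta=-40/779 (≈-0.0513)
After 5 (propagate distance d=19): x=344/41 (≈8.3902) theta=-40/779 (≈-0.0513)
After 6 (thin lens f=50): x=344/41 (≈8.3902) theta=-4268/19475 (≈-0.2192)
z_focus = -x_out/theta_out = -(344/41)/(-4268/19475) = 40850/1067 ≈ 38.2849
Rounded to 4 decimal places: z = 38.2849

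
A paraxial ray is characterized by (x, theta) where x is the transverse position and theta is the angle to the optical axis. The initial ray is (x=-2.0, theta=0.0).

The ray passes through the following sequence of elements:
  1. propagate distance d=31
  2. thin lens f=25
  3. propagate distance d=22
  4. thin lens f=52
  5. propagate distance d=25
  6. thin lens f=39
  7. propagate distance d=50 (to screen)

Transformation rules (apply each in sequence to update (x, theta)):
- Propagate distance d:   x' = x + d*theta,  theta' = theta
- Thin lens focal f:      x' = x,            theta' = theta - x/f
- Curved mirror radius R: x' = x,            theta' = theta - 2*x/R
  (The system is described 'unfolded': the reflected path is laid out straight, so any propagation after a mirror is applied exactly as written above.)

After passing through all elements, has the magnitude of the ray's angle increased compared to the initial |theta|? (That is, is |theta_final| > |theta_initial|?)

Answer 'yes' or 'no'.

Answer: yes

Derivation:
Initial: x=-2.0000 theta=0.0000
After 1 (propagate distance d=31): x=-2.0000 theta=0.0000
After 2 (thin lens f=25): x=-2.0000 theta=0.0800
After 3 (propagate distance d=22): x=-0.2400 theta=0.0800
After 4 (thin lens f=52): x=-0.2400 theta=11/130 (≈0.0846)
After 5 (propagate distance d=25): x=1219/650 (≈1.8754) theta=11/130 (≈0.0846)
After 6 (thin lens f=39): x=1219/650 (≈1.8754) theta=463/12675 (≈0.0365)
After 7 (propagate distance d=50 (to screen)): x=93841/25350 (≈3.7018) theta=463/12675 (≈0.0365)
|theta_initial|=0.0000 |theta_final|=463/12675 (≈0.0365) -> increased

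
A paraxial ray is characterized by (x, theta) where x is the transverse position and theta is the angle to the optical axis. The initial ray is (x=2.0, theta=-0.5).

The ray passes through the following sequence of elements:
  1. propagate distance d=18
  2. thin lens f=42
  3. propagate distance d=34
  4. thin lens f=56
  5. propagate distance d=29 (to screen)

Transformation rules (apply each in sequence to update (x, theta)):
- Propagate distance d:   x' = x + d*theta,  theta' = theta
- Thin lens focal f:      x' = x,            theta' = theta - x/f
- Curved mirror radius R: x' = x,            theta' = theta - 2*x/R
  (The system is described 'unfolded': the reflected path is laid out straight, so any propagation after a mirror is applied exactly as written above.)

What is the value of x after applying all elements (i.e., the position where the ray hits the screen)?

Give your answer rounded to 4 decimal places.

Answer: -18.5060

Derivation:
Initial: x=2.0000 theta=-0.5000
After 1 (propagate distance d=18): x=-7.0000 theta=-0.5000
After 2 (thin lens f=42): x=-7.0000 theta=-1/3 (≈-0.3333)
After 3 (propagate distance d=34): x=-55/3 (≈-18.3333) theta=-1/3 (≈-0.3333)
After 4 (thin lens f=56): x=-55/3 (≈-18.3333) theta=-1/168 (≈-0.0060)
After 5 (propagate distance d=29 (to screen)): x=-3109/168 (≈-18.5060) theta=-1/168 (≈-0.0060)
Rounded to 4 decimal places: x = -18.5060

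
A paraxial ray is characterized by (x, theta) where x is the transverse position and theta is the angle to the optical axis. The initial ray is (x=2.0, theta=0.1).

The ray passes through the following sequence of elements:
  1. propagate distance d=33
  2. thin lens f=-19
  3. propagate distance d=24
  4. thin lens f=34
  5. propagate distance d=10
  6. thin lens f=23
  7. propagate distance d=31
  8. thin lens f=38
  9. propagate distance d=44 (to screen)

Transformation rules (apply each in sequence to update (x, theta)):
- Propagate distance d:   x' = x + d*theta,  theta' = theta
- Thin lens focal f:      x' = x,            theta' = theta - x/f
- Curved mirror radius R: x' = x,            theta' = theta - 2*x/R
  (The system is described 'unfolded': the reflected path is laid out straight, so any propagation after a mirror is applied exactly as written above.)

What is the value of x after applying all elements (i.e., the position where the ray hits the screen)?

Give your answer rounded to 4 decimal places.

Initial: x=2.0000 theta=0.1000
After 1 (propagate distance d=33): x=5.3000 theta=0.1000
After 2 (thin lens f=-19): x=5.3000 theta=36/95 (≈0.3789)
After 3 (propagate distance d=24): x=547/38 (≈14.3947) theta=36/95 (≈0.3789)
After 4 (thin lens f=34): x=547/38 (≈14.3947) theta=-287/6460 (≈-0.0444)
After 5 (propagate distance d=10): x=4506/323 (≈13.9505) theta=-287/6460 (≈-0.0444)
After 6 (thin lens f=23): x=4506/323 (≈13.9505) theta=-96721/148580 (≈-0.6510)
After 7 (propagate distance d=31): x=-925591/148580 (≈-6.2296) theta=-96721/148580 (≈-0.6510)
After 8 (thin lens f=38): x=-925591/148580 (≈-6.2296) theta=-2749807/5646040 (≈-0.4870)
After 9 (propagate distance d=44 (to screen)): x=-78081983/2823020 (≈-27.6590) theta=-2749807/5646040 (≈-0.4870)
Rounded to 4 decimal places: x = -27.6590

Answer: -27.6590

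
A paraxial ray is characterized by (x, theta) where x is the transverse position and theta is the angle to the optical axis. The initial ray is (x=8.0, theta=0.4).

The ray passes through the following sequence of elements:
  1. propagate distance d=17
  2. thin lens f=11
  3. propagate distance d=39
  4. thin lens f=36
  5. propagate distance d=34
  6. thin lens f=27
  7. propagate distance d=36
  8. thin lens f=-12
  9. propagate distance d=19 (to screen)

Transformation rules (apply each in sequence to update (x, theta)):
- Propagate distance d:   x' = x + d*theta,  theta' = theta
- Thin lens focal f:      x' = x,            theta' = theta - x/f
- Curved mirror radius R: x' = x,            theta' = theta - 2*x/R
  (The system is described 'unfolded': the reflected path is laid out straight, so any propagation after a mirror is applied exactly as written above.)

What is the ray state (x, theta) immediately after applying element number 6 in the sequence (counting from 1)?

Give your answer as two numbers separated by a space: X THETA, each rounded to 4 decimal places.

Initial: x=8.0000 theta=0.4000
After 1 (propagate distance d=17): x=14.8000 theta=0.4000
After 2 (thin lens f=11): x=14.8000 theta=-52/55 (≈-0.9455)
After 3 (propagate distance d=39): x=-1214/55 (≈-22.0727) theta=-52/55 (≈-0.9455)
After 4 (thin lens f=36): x=-1214/55 (≈-22.0727) theta=-329/990 (≈-0.3323)
After 5 (propagate distance d=34): x=-16519/495 (≈-33.3717) theta=-329/990 (≈-0.3323)
After 6 (thin lens f=27): x=-16519/495 (≈-33.3717) theta=4831/5346 (≈0.9037)
Rounded to 4 decimal places: x = -33.3717, theta = 0.9037

Answer: -33.3717 0.9037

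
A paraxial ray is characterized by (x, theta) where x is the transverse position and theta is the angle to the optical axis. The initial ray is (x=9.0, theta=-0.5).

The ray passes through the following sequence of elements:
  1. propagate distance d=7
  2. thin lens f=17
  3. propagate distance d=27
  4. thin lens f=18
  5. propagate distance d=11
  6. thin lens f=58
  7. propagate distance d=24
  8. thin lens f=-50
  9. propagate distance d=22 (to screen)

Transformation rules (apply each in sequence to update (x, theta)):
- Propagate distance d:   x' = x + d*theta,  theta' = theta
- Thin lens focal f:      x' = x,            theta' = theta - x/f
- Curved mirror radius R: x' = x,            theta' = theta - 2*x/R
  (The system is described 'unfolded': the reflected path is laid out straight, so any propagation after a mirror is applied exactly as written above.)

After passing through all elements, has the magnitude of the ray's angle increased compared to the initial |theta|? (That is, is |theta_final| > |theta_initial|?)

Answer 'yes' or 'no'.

Initial: x=9.0000 theta=-0.5000
After 1 (propagate distance d=7): x=5.5000 theta=-0.5000
After 2 (thin lens f=17): x=5.5000 theta=-14/17 (≈-0.8235)
After 3 (propagate distance d=27): x=-569/34 (≈-16.7353) theta=-14/17 (≈-0.8235)
After 4 (thin lens f=18): x=-569/34 (≈-16.7353) theta=65/612 (≈0.1062)
After 5 (propagate distance d=11): x=-9527/612 (≈-15.5670) theta=65/612 (≈0.1062)
After 6 (thin lens f=58): x=-9527/612 (≈-15.5670) theta=13297/35496 (≈0.3746)
After 7 (propagate distance d=24): x=-116719/17748 (≈-6.5765) theta=13297/35496 (≈0.3746)
After 8 (thin lens f=-50): x=-116719/17748 (≈-6.5765) theta=35951/147900 (≈0.2431)
After 9 (propagate distance d=22 (to screen)): x=-545209/443700 (≈-1.2288) theta=35951/147900 (≈0.2431)
|theta_initial|=0.5000 |theta_final|=35951/147900 (≈0.2431) -> not increased

Answer: no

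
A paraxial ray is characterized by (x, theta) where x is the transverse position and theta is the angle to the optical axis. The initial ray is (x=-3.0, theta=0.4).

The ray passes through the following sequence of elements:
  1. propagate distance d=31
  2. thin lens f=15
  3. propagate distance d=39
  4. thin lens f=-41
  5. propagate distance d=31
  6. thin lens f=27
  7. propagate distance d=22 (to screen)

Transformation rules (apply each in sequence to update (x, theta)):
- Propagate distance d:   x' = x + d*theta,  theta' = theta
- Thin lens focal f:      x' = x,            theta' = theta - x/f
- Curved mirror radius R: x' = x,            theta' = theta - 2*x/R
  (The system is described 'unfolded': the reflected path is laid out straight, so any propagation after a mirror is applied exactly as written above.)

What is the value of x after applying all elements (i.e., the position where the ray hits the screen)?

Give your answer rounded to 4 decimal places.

Initial: x=-3.0000 theta=0.4000
After 1 (propagate distance d=31): x=9.4000 theta=0.4000
After 2 (thin lens f=15): x=9.4000 theta=-17/75 (≈-0.2267)
After 3 (propagate distance d=39): x=0.5600 theta=-17/75 (≈-0.2267)
After 4 (thin lens f=-41): x=0.5600 theta=-131/615 (≈-0.2130)
After 5 (propagate distance d=31): x=-18583/3075 (≈-6.0433) theta=-131/615 (≈-0.2130)
After 6 (thin lens f=27): x=-18583/3075 (≈-6.0433) theta=898/83025 (≈0.0108)
After 7 (propagate distance d=22 (to screen)): x=-96397/16605 (≈-5.8053) theta=898/83025 (≈0.0108)
Rounded to 4 decimal places: x = -5.8053

Answer: -5.8053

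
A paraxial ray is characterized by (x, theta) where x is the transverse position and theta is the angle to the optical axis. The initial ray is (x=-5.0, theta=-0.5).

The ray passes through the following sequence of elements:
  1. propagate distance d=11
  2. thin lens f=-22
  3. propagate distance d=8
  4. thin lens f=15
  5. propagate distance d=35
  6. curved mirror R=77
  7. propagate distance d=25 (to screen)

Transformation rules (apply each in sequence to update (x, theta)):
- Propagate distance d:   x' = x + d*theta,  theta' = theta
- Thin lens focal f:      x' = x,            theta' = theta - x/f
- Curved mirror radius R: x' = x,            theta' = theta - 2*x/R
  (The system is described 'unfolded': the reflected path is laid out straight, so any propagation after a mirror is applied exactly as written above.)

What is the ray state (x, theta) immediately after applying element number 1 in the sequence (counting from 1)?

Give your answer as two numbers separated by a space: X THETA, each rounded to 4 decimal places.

Answer: -10.5000 -0.5000

Derivation:
Initial: x=-5.0000 theta=-0.5000
After 1 (propagate distance d=11): x=-10.5000 theta=-0.5000
Rounded to 4 decimal places: x = -10.5000, theta = -0.5000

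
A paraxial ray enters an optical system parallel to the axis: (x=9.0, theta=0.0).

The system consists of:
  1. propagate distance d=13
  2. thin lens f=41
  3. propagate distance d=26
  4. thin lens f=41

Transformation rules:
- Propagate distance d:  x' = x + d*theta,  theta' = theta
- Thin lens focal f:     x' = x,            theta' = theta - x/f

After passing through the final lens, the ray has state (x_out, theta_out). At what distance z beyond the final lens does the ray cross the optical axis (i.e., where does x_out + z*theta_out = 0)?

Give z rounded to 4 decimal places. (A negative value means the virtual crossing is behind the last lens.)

Initial: x=9.0000 theta=0.0000
After 1 (propagate distance d=13): x=9.0000 theta=0.0000
After 2 (thin lens f=41): x=9.0000 theta=-9/41 (≈-0.2195)
After 3 (propagate distance d=26): x=135/41 (≈3.2927) theta=-9/41 (≈-0.2195)
After 4 (thin lens f=41): x=135/41 (≈3.2927) theta=-504/1681 (≈-0.2998)
z_focus = -x_out/theta_out = -(135/41)/(-504/1681) = 615/56 ≈ 10.9821
Rounded to 4 decimal places: z = 10.9821

Answer: 10.9821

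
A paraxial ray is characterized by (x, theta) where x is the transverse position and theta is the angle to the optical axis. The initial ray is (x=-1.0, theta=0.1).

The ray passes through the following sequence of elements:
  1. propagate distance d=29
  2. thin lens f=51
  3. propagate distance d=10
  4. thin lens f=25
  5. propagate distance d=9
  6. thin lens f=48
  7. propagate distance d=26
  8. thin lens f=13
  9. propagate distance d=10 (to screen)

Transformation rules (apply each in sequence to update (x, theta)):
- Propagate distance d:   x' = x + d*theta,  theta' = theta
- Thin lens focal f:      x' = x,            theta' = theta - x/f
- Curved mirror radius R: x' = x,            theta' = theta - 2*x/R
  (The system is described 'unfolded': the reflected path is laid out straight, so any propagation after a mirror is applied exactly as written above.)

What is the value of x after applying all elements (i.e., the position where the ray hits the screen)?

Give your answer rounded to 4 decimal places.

Answer: -0.8375

Derivation:
Initial: x=-1.0000 theta=0.1000
After 1 (propagate distance d=29): x=1.9000 theta=0.1000
After 2 (thin lens f=51): x=1.9000 theta=16/255 (≈0.0627)
After 3 (propagate distance d=10): x=1289/510 (≈2.5275) theta=16/255 (≈0.0627)
After 4 (thin lens f=25): x=1289/510 (≈2.5275) theta=-163/4250 (≈-0.0384)
After 5 (propagate distance d=9): x=13912/6375 (≈2.1823) theta=-163/4250 (≈-0.0384)
After 6 (thin lens f=48): x=13912/6375 (≈2.1823) theta=-1603/19125 (≈-0.0838)
After 7 (propagate distance d=26): x=58/19125 (≈0.0030) theta=-1603/19125 (≈-0.0838)
After 8 (thin lens f=13): x=58/19125 (≈0.0030) theta=-20897/248625 (≈-0.0841)
After 9 (propagate distance d=10 (to screen)): x=-12248/14625 (≈-0.8375) theta=-20897/248625 (≈-0.0841)
Rounded to 4 decimal places: x = -0.8375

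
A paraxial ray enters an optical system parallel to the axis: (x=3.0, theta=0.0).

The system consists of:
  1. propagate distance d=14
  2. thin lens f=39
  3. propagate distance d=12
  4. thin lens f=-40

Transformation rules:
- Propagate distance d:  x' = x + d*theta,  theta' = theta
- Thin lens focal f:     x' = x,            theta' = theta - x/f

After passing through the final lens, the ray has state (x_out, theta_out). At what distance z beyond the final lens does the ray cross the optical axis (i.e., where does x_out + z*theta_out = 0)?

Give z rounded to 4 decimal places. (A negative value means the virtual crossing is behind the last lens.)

Initial: x=3.0000 theta=0.0000
After 1 (propagate distance d=14): x=3.0000 theta=0.0000
After 2 (thin lens f=39): x=3.0000 theta=-1/13 (≈-0.0769)
After 3 (propagate distance d=12): x=27/13 (≈2.0769) theta=-1/13 (≈-0.0769)
After 4 (thin lens f=-40): x=27/13 (≈2.0769) theta=-0.0250
z_focus = -x_out/theta_out = -(27/13)/(-0.0250) = 1080/13 ≈ 83.0769
Rounded to 4 decimal places: z = 83.0769

Answer: 83.0769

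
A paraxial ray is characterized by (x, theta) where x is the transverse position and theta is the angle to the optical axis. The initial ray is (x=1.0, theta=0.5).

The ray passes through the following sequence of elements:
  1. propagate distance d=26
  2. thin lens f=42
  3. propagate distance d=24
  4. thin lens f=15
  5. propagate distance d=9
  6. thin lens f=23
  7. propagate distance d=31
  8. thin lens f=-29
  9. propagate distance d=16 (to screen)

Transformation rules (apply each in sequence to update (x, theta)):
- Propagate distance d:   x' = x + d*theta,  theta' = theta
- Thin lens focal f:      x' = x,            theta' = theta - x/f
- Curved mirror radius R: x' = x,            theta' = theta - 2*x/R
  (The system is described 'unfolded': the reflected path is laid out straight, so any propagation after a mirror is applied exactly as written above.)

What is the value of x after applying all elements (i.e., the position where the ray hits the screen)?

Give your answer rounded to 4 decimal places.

Answer: -76.9881

Derivation:
Initial: x=1.0000 theta=0.5000
After 1 (propagate distance d=26): x=14.0000 theta=0.5000
After 2 (thin lens f=42): x=14.0000 theta=1/6 (≈0.1667)
After 3 (propagate distance d=24): x=18.0000 theta=1/6 (≈0.1667)
After 4 (thin lens f=15): x=18.0000 theta=-31/30 (≈-1.0333)
After 5 (propagate distance d=9): x=8.7000 theta=-31/30 (≈-1.0333)
After 6 (thin lens f=23): x=8.7000 theta=-487/345 (≈-1.4116)
After 7 (propagate distance d=31): x=-24191/690 (≈-35.0594) theta=-487/345 (≈-1.4116)
After 8 (thin lens f=-29): x=-24191/690 (≈-35.0594) theta=-17479/6670 (≈-2.6205)
After 9 (propagate distance d=16 (to screen)): x=-1540531/20010 (≈-76.9881) theta=-17479/6670 (≈-2.6205)
Rounded to 4 decimal places: x = -76.9881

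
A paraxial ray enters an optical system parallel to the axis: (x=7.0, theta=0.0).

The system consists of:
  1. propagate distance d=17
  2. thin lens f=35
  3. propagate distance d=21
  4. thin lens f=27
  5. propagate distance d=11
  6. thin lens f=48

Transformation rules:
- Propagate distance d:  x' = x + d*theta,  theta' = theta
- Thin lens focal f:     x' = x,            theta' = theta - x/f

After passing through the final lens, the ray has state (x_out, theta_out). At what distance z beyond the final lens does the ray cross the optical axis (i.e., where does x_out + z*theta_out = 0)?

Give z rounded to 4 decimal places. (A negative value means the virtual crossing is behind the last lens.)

Answer: -1.8491

Derivation:
Initial: x=7.0000 theta=0.0000
After 1 (propagate distance d=17): x=7.0000 theta=0.0000
After 2 (thin lens f=35): x=7.0000 theta=-0.2000
After 3 (propagate distance d=21): x=2.8000 theta=-0.2000
After 4 (thin lens f=27): x=2.8000 theta=-41/135 (≈-0.3037)
After 5 (propagate distance d=11): x=-73/135 (≈-0.5407) theta=-41/135 (≈-0.3037)
After 6 (thin lens f=48): x=-73/135 (≈-0.5407) theta=-379/1296 (≈-0.2924)
z_focus = -x_out/theta_out = -(-73/135)/(-379/1296) = -3504/1895 ≈ -1.8491
Rounded to 4 decimal places: z = -1.8491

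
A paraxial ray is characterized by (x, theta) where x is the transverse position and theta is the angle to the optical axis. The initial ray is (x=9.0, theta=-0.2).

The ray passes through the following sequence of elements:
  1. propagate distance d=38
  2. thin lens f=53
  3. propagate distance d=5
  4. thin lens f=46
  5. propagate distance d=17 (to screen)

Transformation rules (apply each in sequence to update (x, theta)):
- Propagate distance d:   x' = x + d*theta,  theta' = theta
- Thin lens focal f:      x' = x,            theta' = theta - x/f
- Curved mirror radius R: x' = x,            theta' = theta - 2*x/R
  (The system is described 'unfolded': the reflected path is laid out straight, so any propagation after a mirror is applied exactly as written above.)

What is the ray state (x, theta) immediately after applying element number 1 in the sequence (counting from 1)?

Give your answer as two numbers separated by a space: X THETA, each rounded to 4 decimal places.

Initial: x=9.0000 theta=-0.2000
After 1 (propagate distance d=38): x=1.4000 theta=-0.2000
Rounded to 4 decimal places: x = 1.4000, theta = -0.2000

Answer: 1.4000 -0.2000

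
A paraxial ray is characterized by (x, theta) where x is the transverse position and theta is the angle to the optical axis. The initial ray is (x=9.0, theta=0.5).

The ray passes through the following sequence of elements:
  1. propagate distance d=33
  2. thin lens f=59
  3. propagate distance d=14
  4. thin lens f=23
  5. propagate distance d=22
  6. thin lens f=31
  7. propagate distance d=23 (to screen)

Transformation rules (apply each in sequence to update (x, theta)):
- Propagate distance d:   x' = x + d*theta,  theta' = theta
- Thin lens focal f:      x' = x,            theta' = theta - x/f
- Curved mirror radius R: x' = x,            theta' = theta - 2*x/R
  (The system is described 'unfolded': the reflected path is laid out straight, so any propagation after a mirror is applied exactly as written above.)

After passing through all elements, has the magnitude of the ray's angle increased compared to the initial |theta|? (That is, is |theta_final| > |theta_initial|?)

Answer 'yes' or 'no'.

Initial: x=9.0000 theta=0.5000
After 1 (propagate distance d=33): x=25.5000 theta=0.5000
After 2 (thin lens f=59): x=25.5000 theta=4/59 (≈0.0678)
After 3 (propagate distance d=14): x=3121/118 (≈26.4492) theta=4/59 (≈0.0678)
After 4 (thin lens f=23): x=3121/118 (≈26.4492) theta=-2937/2714 (≈-1.0822)
After 5 (propagate distance d=22): x=7169/2714 (≈2.6415) theta=-2937/2714 (≈-1.0822)
After 6 (thin lens f=31): x=7169/2714 (≈2.6415) theta=-49108/42067 (≈-1.1674)
After 7 (propagate distance d=23 (to screen)): x=-2036729/84134 (≈-24.2082) theta=-49108/42067 (≈-1.1674)
|theta_initial|=0.5000 |theta_final|=49108/42067 (≈1.1674) -> increased

Answer: yes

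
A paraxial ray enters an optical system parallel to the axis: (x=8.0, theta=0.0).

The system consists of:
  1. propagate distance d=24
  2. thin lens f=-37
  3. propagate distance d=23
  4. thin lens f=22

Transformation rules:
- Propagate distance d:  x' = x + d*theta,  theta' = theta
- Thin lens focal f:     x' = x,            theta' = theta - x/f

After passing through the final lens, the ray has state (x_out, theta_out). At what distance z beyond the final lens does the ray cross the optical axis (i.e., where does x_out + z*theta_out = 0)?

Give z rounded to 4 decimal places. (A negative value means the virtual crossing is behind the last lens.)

Answer: 34.7368

Derivation:
Initial: x=8.0000 theta=0.0000
After 1 (propagate distance d=24): x=8.0000 theta=0.0000
After 2 (thin lens f=-37): x=8.0000 theta=8/37 (≈0.2162)
After 3 (propagate distance d=23): x=480/37 (≈12.9730) theta=8/37 (≈0.2162)
After 4 (thin lens f=22): x=480/37 (≈12.9730) theta=-152/407 (≈-0.3735)
z_focus = -x_out/theta_out = -(480/37)/(-152/407) = 660/19 ≈ 34.7368
Rounded to 4 decimal places: z = 34.7368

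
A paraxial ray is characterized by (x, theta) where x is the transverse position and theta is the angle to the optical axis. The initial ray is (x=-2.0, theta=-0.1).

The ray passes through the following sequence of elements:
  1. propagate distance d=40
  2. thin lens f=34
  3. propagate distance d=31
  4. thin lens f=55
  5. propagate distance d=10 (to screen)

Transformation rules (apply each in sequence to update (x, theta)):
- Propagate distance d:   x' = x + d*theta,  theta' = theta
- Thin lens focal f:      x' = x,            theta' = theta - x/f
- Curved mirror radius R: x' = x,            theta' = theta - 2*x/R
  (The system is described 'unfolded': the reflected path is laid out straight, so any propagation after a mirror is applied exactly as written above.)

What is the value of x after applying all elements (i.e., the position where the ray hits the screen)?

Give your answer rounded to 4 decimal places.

Answer: -2.2048

Derivation:
Initial: x=-2.0000 theta=-0.1000
After 1 (propagate distance d=40): x=-6.0000 theta=-0.1000
After 2 (thin lens f=34): x=-6.0000 theta=13/170 (≈0.0765)
After 3 (propagate distance d=31): x=-617/170 (≈-3.6294) theta=13/170 (≈0.0765)
After 4 (thin lens f=55): x=-617/170 (≈-3.6294) theta=666/4675 (≈0.1425)
After 5 (propagate distance d=10 (to screen)): x=-4123/1870 (≈-2.2048) theta=666/4675 (≈0.1425)
Rounded to 4 decimal places: x = -2.2048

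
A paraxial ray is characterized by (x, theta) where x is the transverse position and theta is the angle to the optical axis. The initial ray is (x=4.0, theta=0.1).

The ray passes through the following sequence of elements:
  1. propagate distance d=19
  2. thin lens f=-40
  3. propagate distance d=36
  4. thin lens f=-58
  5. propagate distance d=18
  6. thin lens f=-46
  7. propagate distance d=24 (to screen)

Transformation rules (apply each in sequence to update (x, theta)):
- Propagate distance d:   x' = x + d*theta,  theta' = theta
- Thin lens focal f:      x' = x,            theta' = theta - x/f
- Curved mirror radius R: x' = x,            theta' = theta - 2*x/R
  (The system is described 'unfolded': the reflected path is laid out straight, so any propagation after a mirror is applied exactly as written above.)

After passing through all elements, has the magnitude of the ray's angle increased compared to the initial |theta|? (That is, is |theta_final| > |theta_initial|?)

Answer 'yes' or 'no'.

Initial: x=4.0000 theta=0.1000
After 1 (propagate distance d=19): x=5.9000 theta=0.1000
After 2 (thin lens f=-40): x=5.9000 theta=0.2475
After 3 (propagate distance d=36): x=14.8100 theta=0.2475
After 4 (thin lens f=-58): x=14.8100 theta=5833/11600 (≈0.5028)
After 5 (propagate distance d=18): x=27679/1160 (≈23.8612) theta=5833/11600 (≈0.5028)
After 6 (thin lens f=-46): x=27679/1160 (≈23.8612) theta=136277/133400 (≈1.0216)
After 7 (propagate distance d=24 (to screen)): x=6453733/133400 (≈48.3788) theta=136277/133400 (≈1.0216)
|theta_initial|=0.1000 |theta_final|=136277/133400 (≈1.0216) -> increased

Answer: yes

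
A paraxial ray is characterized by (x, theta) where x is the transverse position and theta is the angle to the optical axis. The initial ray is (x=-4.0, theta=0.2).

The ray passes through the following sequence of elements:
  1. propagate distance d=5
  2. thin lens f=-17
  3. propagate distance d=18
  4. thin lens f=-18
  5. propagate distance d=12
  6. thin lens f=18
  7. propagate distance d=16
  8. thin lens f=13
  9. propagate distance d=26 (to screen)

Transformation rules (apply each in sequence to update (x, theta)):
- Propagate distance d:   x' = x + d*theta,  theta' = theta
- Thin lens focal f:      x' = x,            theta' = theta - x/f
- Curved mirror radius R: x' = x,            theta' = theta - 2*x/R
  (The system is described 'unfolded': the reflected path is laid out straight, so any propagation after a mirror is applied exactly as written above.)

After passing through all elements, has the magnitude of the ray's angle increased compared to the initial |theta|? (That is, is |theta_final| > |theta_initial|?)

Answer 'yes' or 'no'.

Answer: yes

Derivation:
Initial: x=-4.0000 theta=0.2000
After 1 (propagate distance d=5): x=-3.0000 theta=0.2000
After 2 (thin lens f=-17): x=-3.0000 theta=2/85 (≈0.0235)
After 3 (propagate distance d=18): x=-219/85 (≈-2.5765) theta=2/85 (≈0.0235)
After 4 (thin lens f=-18): x=-219/85 (≈-2.5765) theta=-61/510 (≈-0.1196)
After 5 (propagate distance d=12): x=-341/85 (≈-4.0118) theta=-61/510 (≈-0.1196)
After 6 (thin lens f=18): x=-341/85 (≈-4.0118) theta=79/765 (≈0.1033)
After 7 (propagate distance d=16): x=-361/153 (≈-2.3595) theta=79/765 (≈0.1033)
After 8 (thin lens f=13): x=-361/153 (≈-2.3595) theta=944/3315 (≈0.2848)
After 9 (propagate distance d=26 (to screen)): x=227/45 (≈5.0444) theta=944/3315 (≈0.2848)
|theta_initial|=0.2000 |theta_final|=944/3315 (≈0.2848) -> increased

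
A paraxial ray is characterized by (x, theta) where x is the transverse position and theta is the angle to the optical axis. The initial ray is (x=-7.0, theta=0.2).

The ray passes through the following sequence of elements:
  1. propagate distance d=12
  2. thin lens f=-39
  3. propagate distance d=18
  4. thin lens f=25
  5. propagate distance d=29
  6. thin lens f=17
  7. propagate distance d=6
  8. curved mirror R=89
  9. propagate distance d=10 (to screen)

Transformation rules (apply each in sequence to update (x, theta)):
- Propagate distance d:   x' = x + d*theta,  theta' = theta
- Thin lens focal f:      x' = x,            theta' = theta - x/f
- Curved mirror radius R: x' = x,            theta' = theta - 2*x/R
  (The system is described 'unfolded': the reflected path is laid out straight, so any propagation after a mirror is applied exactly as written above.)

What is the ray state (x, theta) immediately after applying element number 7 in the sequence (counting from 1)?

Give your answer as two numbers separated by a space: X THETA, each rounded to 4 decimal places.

Answer: 3.1048 0.0376

Derivation:
Initial: x=-7.0000 theta=0.2000
After 1 (propagate distance d=12): x=-4.6000 theta=0.2000
After 2 (thin lens f=-39): x=-4.6000 theta=16/195 (≈0.0821)
After 3 (propagate distance d=18): x=-203/65 (≈-3.1231) theta=16/195 (≈0.0821)
After 4 (thin lens f=25): x=-203/65 (≈-3.1231) theta=1009/4875 (≈0.2070)
After 5 (propagate distance d=29): x=14036/4875 (≈2.8792) theta=1009/4875 (≈0.2070)
After 6 (thin lens f=17): x=14036/4875 (≈2.8792) theta=1039/27625 (≈0.0376)
After 7 (propagate distance d=6): x=257314/82875 (≈3.1048) theta=1039/27625 (≈0.0376)
Rounded to 4 decimal places: x = 3.1048, theta = 0.0376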